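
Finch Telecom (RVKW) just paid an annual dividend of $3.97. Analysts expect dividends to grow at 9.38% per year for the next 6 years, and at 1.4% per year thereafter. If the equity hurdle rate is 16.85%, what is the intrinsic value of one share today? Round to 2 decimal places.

Two-stage DDM. Project D₁…D_6 at 0.0938, terminal growth 0.014, discount at r = 0.1685.
D_1 = 4.3424
D_2 = 4.7497
D_3 = 5.1952
D_4 = 5.6825
D_5 = 6.2156
D_6 = 6.7986
Terminal value at t=6: TV = D_7/(r−g) = 6.8938/(0.1685−0.014) = 44.6198
P₀ = 4.3424/(1+0.1685)^1 + 4.7497/(1+0.1685)^2 + 5.1952/(1+0.1685)^3 + 5.6825/(1+0.1685)^4 + 6.2156/(1+0.1685)^5 + 6.7986/(1+0.1685)^6 + 44.6198/(1+0.1685)^6 = 36.5522

$36.55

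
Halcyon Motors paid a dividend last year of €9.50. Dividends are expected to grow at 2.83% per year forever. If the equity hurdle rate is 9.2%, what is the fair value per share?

Gordon growth model: P₀ = D₁/(r − g). D₁ = 9.50 × (1 + 0.0283) = 9.7689.
P₀ = 9.7689 / (0.092 − 0.0283) = 9.7689 / 0.0637 = 153.3571

€153.36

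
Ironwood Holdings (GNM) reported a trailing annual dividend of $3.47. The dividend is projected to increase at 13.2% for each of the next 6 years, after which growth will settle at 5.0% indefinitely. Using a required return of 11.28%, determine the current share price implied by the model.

Two-stage DDM. Project D₁…D_6 at 0.132, terminal growth 0.05, discount at r = 0.1128.
D_1 = 3.9280
D_2 = 4.4465
D_3 = 5.0335
D_4 = 5.6979
D_5 = 6.4500
D_6 = 7.3014
Terminal value at t=6: TV = D_7/(r−g) = 7.6665/(0.1128−0.05) = 122.0781
P₀ = 3.9280/(1+0.1128)^1 + 4.4465/(1+0.1128)^2 + 5.0335/(1+0.1128)^3 + 5.6979/(1+0.1128)^4 + 6.4500/(1+0.1128)^5 + 7.3014/(1+0.1128)^6 + 122.0781/(1+0.1128)^6 = 86.4028

$86.40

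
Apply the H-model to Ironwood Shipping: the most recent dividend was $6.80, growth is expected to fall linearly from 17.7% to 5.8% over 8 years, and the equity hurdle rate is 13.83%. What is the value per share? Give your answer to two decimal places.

$129.90

H-model: P₀ = D₀[(1+g_L) + H(g_S−g_L)]/(r−g_L), with H = 8/2 = 4.
P₀ = 6.80 × [(1+0.058) + 4×(0.177−0.058)] / (0.1383−0.058)
   = 6.80 × 1.5340 / 0.0803 = 129.9029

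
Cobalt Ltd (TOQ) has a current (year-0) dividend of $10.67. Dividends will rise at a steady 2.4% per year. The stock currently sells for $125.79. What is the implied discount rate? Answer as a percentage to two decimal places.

11.09%

Rearranging the constant-growth DDM: r = D₁/P₀ + g.
D₁ = 10.67 × (1 + 0.024) = 10.9261.
r = 10.9261 / 125.79 + 0.024 = 0.08686 + 0.024 = 0.11086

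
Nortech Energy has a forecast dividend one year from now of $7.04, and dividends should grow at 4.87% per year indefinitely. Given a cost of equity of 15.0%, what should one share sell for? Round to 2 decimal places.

$69.50

Gordon growth model: P₀ = D₁/(r − g), with D₁ = 7.04 given directly.
P₀ = 7.0400 / (0.15 − 0.0487) = 7.0400 / 0.1013 = 69.4965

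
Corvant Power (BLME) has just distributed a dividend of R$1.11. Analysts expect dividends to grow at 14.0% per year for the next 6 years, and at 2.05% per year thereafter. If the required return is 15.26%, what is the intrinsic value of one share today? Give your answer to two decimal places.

Two-stage DDM. Project D₁…D_6 at 0.14, terminal growth 0.0205, discount at r = 0.1526.
D_1 = 1.2654
D_2 = 1.4426
D_3 = 1.6445
D_4 = 1.8747
D_5 = 2.1372
D_6 = 2.4364
Terminal value at t=6: TV = D_7/(r−g) = 2.4864/(0.1526−0.0205) = 18.8218
P₀ = 1.2654/(1+0.1526)^1 + 1.4426/(1+0.1526)^2 + 1.6445/(1+0.1526)^3 + 1.8747/(1+0.1526)^4 + 2.1372/(1+0.1526)^5 + 2.4364/(1+0.1526)^6 + 18.8218/(1+0.1526)^6 = 14.4375

R$14.44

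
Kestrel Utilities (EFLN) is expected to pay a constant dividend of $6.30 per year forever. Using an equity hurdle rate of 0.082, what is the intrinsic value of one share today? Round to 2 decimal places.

$76.83

Zero-growth DDM (perpetuity): P₀ = D/r = 6.30 / 0.082 = 76.8293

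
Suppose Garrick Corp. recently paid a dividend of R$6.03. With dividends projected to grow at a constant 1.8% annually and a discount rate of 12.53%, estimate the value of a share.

R$57.21

Gordon growth model: P₀ = D₁/(r − g). D₁ = 6.03 × (1 + 0.018) = 6.1385.
P₀ = 6.1385 / (0.1253 − 0.018) = 6.1385 / 0.1073 = 57.2091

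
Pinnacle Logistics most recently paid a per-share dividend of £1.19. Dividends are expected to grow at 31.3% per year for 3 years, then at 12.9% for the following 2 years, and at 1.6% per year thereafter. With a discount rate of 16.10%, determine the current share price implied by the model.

Three-stage DDM. Project D₁…D_5; terminal Gordon value at t=5 with g = 0.016; discount at r = 0.161.
D_1 = 1.5625
D_2 = 2.0515
D_3 = 2.6936
D_4 = 3.0411
D_5 = 3.4334
TV_5 = 3.4884/(0.161−0.016) = 24.0577
P₀ = Σ Dₜ/(1+r)ᵗ + TV_5/(1+r)^5 = 19.2955

£19.30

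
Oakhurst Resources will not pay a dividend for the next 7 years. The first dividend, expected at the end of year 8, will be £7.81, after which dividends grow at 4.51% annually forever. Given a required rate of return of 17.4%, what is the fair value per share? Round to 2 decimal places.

Deferred-dividend DDM. At t=7 the remaining stream is a growing perpetuity with first payment D_8 = 7.81.
V_7 = D_8/(r−g) = 7.81/(0.174−0.0451) = 60.5896
P₀ = V_7/(1+r)^7 = 60.5896/(1+0.174)^7 = 19.7116

£19.71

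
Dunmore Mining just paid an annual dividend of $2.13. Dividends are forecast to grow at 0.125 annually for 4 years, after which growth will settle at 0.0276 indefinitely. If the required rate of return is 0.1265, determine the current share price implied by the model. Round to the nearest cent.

Two-stage DDM. Project D₁…D_4 at 0.125, terminal growth 0.0276, discount at r = 0.1265.
D_1 = 2.3962
D_2 = 2.6958
D_3 = 3.0328
D_4 = 3.4118
Terminal value at t=4: TV = D_5/(r−g) = 3.5060/(0.1265−0.0276) = 35.4501
P₀ = 2.3962/(1+0.1265)^1 + 2.6958/(1+0.1265)^2 + 3.0328/(1+0.1265)^3 + 3.4118/(1+0.1265)^4 + 35.4501/(1+0.1265)^4 = 30.5054

$30.51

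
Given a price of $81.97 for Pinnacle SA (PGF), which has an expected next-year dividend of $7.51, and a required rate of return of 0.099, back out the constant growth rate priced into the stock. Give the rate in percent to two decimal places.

From P₀ = D₁/(r − g), the implied growth is g = r − D₁/P₀.
g = 0.099 − 7.51/81.97 = 0.099 − 0.09162 = 0.00738

0.74%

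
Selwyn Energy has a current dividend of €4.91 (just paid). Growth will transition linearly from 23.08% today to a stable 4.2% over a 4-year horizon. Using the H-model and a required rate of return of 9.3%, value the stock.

H-model: P₀ = D₀[(1+g_L) + H(g_S−g_L)]/(r−g_L), with H = 4/2 = 2.
P₀ = 4.91 × [(1+0.042) + 2×(0.2308−0.042)] / (0.093−0.042)
   = 4.91 × 1.4196 / 0.051 = 136.6713

€136.67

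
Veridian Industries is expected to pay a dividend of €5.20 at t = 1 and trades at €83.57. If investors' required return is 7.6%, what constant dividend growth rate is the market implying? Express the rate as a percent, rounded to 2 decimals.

1.38%

From P₀ = D₁/(r − g), the implied growth is g = r − D₁/P₀.
g = 0.076 − 5.20/83.57 = 0.076 − 0.06222 = 0.01378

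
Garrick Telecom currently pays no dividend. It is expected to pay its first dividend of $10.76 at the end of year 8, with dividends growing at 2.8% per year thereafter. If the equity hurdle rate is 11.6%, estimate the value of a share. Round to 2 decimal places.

Deferred-dividend DDM. At t=7 the remaining stream is a growing perpetuity with first payment D_8 = 10.76.
V_7 = D_8/(r−g) = 10.76/(0.116−0.028) = 122.2727
P₀ = V_7/(1+r)^7 = 122.2727/(1+0.116)^7 = 56.7127

$56.71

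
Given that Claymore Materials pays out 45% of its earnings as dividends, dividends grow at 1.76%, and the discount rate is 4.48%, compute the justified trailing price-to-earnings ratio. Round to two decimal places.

Justified trailing P/E = b(1+g)/(r−g) = 0.45×(1+0.0176)/(0.0448−0.0176) = 16.8353

16.84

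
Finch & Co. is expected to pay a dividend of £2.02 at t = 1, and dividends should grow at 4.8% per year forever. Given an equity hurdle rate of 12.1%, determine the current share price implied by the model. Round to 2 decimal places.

Gordon growth model: P₀ = D₁/(r − g), with D₁ = 2.02 given directly.
P₀ = 2.0200 / (0.121 − 0.048) = 2.0200 / 0.073 = 27.6712

£27.67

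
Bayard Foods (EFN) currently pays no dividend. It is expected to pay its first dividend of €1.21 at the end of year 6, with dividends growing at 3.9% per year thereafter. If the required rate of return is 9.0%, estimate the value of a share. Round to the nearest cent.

Deferred-dividend DDM. At t=5 the remaining stream is a growing perpetuity with first payment D_6 = 1.21.
V_5 = D_6/(r−g) = 1.21/(0.09−0.039) = 23.7255
P₀ = V_5/(1+r)^5 = 23.7255/(1+0.09)^5 = 15.4199

€15.42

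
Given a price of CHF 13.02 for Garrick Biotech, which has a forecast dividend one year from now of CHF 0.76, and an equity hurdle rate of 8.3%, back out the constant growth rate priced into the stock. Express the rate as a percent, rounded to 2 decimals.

2.46%

From P₀ = D₁/(r − g), the implied growth is g = r − D₁/P₀.
g = 0.083 − 0.76/13.02 = 0.083 − 0.05837 = 0.02463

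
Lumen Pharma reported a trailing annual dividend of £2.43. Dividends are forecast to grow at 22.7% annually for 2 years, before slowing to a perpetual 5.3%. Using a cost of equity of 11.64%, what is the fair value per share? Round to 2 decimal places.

Two-stage DDM. Project D₁…D_2 at 0.227, terminal growth 0.053, discount at r = 0.1164.
D_1 = 2.9816
D_2 = 3.6584
Terminal value at t=2: TV = D_3/(r−g) = 3.8523/(0.1164−0.053) = 60.7623
P₀ = 2.9816/(1+0.1164)^1 + 3.6584/(1+0.1164)^2 + 60.7623/(1+0.1164)^2 = 54.3583

£54.36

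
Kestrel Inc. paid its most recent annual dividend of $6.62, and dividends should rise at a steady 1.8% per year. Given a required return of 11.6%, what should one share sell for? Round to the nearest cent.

$68.77

Gordon growth model: P₀ = D₁/(r − g). D₁ = 6.62 × (1 + 0.018) = 6.7392.
P₀ = 6.7392 / (0.116 − 0.018) = 6.7392 / 0.098 = 68.7669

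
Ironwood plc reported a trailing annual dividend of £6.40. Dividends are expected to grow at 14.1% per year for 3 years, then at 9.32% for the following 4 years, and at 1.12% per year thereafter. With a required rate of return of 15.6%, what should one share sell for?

Three-stage DDM. Project D₁…D_7; terminal Gordon value at t=7 with g = 0.0112; discount at r = 0.156.
D_1 = 7.3024
D_2 = 8.3320
D_3 = 9.5069
D_4 = 10.3929
D_5 = 11.3615
D_6 = 12.4204
D_7 = 13.5780
TV_7 = 13.7301/(0.156−0.0112) = 94.8209
P₀ = Σ Dₜ/(1+r)ᵗ + TV_7/(1+r)^7 = 74.5274

£74.53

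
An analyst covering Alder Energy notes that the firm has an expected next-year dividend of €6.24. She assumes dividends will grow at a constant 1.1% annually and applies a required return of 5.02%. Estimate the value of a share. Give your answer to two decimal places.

Gordon growth model: P₀ = D₁/(r − g), with D₁ = 6.24 given directly.
P₀ = 6.2400 / (0.0502 − 0.011) = 6.2400 / 0.0392 = 159.1837

€159.18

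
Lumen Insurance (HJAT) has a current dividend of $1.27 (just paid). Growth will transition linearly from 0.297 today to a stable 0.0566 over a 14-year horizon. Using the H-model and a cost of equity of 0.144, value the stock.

$39.81

H-model: P₀ = D₀[(1+g_L) + H(g_S−g_L)]/(r−g_L), with H = 14/2 = 7.
P₀ = 1.27 × [(1+0.0566) + 7×(0.297−0.0566)] / (0.144−0.0566)
   = 1.27 × 2.7394 / 0.0874 = 39.8059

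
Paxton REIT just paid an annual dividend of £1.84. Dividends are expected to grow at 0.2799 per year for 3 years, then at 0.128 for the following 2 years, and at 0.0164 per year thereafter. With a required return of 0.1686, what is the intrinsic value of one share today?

£26.27

Three-stage DDM. Project D₁…D_5; terminal Gordon value at t=5 with g = 0.0164; discount at r = 0.1686.
D_1 = 2.3550
D_2 = 3.0142
D_3 = 3.8579
D_4 = 4.3517
D_5 = 4.9087
TV_5 = 4.9892/(0.1686−0.0164) = 32.7804
P₀ = Σ Dₜ/(1+r)ᵗ + TV_5/(1+r)^5 = 26.2669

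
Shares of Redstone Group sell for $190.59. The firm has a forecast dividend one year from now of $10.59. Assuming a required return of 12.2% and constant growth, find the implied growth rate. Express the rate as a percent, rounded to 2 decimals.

6.64%

From P₀ = D₁/(r − g), the implied growth is g = r − D₁/P₀.
g = 0.122 − 10.59/190.59 = 0.122 − 0.05556 = 0.06644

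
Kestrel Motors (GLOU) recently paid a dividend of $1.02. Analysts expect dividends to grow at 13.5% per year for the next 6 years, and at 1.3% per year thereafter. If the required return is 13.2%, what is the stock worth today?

Two-stage DDM. Project D₁…D_6 at 0.135, terminal growth 0.013, discount at r = 0.132.
D_1 = 1.1577
D_2 = 1.3140
D_3 = 1.4914
D_4 = 1.6927
D_5 = 1.9212
D_6 = 2.1806
Terminal value at t=6: TV = D_7/(r−g) = 2.2089/(0.132−0.013) = 18.5626
P₀ = 1.1577/(1+0.132)^1 + 1.3140/(1+0.132)^2 + 1.4914/(1+0.132)^3 + 1.6927/(1+0.132)^4 + 1.9212/(1+0.132)^5 + 2.1806/(1+0.132)^6 + 18.5626/(1+0.132)^6 = 14.9989

$15.00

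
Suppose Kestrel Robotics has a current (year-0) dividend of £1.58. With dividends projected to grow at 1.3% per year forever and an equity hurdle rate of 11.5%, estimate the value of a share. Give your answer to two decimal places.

Gordon growth model: P₀ = D₁/(r − g). D₁ = 1.58 × (1 + 0.013) = 1.6005.
P₀ = 1.6005 / (0.115 − 0.013) = 1.6005 / 0.102 = 15.6916

£15.69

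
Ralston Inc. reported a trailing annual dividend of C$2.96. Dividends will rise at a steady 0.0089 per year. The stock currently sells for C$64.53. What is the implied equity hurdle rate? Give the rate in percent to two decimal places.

Rearranging the constant-growth DDM: r = D₁/P₀ + g.
D₁ = 2.96 × (1 + 0.0089) = 2.9863.
r = 2.9863 / 64.53 + 0.0089 = 0.04628 + 0.0089 = 0.05518

5.52%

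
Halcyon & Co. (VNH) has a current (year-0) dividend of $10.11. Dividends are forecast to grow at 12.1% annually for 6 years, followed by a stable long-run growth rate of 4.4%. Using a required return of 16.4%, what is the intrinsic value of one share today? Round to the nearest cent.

$123.46

Two-stage DDM. Project D₁…D_6 at 0.121, terminal growth 0.044, discount at r = 0.164.
D_1 = 11.3333
D_2 = 12.7046
D_3 = 14.2419
D_4 = 15.9652
D_5 = 17.8970
D_6 = 20.0625
Terminal value at t=6: TV = D_7/(r−g) = 20.9452/(0.164−0.044) = 174.5437
P₀ = 11.3333/(1+0.164)^1 + 12.7046/(1+0.164)^2 + 14.2419/(1+0.164)^3 + 15.9652/(1+0.164)^4 + 17.8970/(1+0.164)^5 + 20.0625/(1+0.164)^6 + 174.5437/(1+0.164)^6 = 123.4580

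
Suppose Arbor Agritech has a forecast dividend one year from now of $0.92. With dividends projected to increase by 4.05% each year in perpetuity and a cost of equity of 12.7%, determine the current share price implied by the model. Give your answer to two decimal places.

Gordon growth model: P₀ = D₁/(r − g), with D₁ = 0.92 given directly.
P₀ = 0.9200 / (0.127 − 0.0405) = 0.9200 / 0.0865 = 10.6358

$10.64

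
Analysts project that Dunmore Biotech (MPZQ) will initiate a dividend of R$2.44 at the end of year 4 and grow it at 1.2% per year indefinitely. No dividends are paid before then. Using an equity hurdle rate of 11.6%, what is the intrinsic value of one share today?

Deferred-dividend DDM. At t=3 the remaining stream is a growing perpetuity with first payment D_4 = 2.44.
V_3 = D_4/(r−g) = 2.44/(0.116−0.012) = 23.4615
P₀ = V_3/(1+r)^3 = 23.4615/(1+0.116)^3 = 16.8797

R$16.88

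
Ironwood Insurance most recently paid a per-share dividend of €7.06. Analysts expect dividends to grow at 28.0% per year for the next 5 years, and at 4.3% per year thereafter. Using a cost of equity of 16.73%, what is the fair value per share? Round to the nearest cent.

Two-stage DDM. Project D₁…D_5 at 0.28, terminal growth 0.043, discount at r = 0.1673.
D_1 = 9.0368
D_2 = 11.5671
D_3 = 14.8059
D_4 = 18.9515
D_5 = 24.2580
Terminal value at t=5: TV = D_6/(r−g) = 25.3011/(0.1673−0.043) = 203.5484
P₀ = 9.0368/(1+0.1673)^1 + 11.5671/(1+0.1673)^2 + 14.8059/(1+0.1673)^3 + 18.9515/(1+0.1673)^4 + 24.2580/(1+0.1673)^5 + 203.5484/(1+0.1673)^5 = 140.8590

€140.86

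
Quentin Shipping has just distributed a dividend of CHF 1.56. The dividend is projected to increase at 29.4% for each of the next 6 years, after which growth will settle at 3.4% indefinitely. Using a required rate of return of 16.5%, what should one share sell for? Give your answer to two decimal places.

Two-stage DDM. Project D₁…D_6 at 0.294, terminal growth 0.034, discount at r = 0.165.
D_1 = 2.0186
D_2 = 2.6121
D_3 = 3.3801
D_4 = 4.3738
D_5 = 5.6597
D_6 = 7.3237
Terminal value at t=6: TV = D_7/(r−g) = 7.5727/(0.165−0.034) = 57.8069
P₀ = 2.0186/(1+0.165)^1 + 2.6121/(1+0.165)^2 + 3.3801/(1+0.165)^3 + 4.3738/(1+0.165)^4 + 5.6597/(1+0.165)^5 + 7.3237/(1+0.165)^6 + 57.8069/(1+0.165)^6 = 36.8581

CHF 36.86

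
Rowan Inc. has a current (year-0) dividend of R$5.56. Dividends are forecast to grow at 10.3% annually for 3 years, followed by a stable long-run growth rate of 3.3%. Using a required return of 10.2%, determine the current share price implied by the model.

Two-stage DDM. Project D₁…D_3 at 0.103, terminal growth 0.033, discount at r = 0.102.
D_1 = 6.1327
D_2 = 6.7643
D_3 = 7.4611
Terminal value at t=3: TV = D_4/(r−g) = 7.7073/(0.102−0.033) = 111.6998
P₀ = 6.1327/(1+0.102)^1 + 6.7643/(1+0.102)^2 + 7.4611/(1+0.102)^3 + 111.6998/(1+0.102)^3 = 100.1759

R$100.18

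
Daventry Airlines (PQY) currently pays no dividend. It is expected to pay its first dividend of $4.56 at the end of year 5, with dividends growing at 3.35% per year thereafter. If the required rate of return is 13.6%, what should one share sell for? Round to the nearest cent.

$26.71

Deferred-dividend DDM. At t=4 the remaining stream is a growing perpetuity with first payment D_5 = 4.56.
V_4 = D_5/(r−g) = 4.56/(0.136−0.0335) = 44.4878
P₀ = V_4/(1+r)^4 = 44.4878/(1+0.136)^4 = 26.7133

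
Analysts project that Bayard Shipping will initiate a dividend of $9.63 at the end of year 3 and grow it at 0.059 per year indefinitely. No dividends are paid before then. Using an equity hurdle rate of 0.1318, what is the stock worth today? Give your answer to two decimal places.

Deferred-dividend DDM. At t=2 the remaining stream is a growing perpetuity with first payment D_3 = 9.63.
V_2 = D_3/(r−g) = 9.63/(0.1318−0.059) = 132.2802
P₀ = V_2/(1+r)^2 = 132.2802/(1+0.1318)^2 = 103.2656

$103.27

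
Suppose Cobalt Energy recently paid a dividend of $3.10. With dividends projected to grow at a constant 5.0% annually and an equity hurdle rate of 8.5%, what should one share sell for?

$93.00

Gordon growth model: P₀ = D₁/(r − g). D₁ = 3.10 × (1 + 0.05) = 3.2550.
P₀ = 3.2550 / (0.085 − 0.05) = 3.2550 / 0.035 = 93.0000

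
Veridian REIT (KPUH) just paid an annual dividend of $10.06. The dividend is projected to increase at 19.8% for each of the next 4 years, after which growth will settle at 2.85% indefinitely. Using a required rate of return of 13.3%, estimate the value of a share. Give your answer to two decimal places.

Two-stage DDM. Project D₁…D_4 at 0.198, terminal growth 0.0285, discount at r = 0.133.
D_1 = 12.0519
D_2 = 14.4382
D_3 = 17.2969
D_4 = 20.7217
Terminal value at t=4: TV = D_5/(r−g) = 21.3123/(0.133−0.0285) = 203.9451
P₀ = 12.0519/(1+0.133)^1 + 14.4382/(1+0.133)^2 + 17.2969/(1+0.133)^3 + 20.7217/(1+0.133)^4 + 203.9451/(1+0.133)^4 = 170.1159

$170.12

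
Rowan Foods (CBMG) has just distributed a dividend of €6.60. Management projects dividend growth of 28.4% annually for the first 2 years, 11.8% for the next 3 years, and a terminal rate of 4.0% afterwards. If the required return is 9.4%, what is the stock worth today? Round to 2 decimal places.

€232.20

Three-stage DDM. Project D₁…D_5; terminal Gordon value at t=5 with g = 0.04; discount at r = 0.094.
D_1 = 8.4744
D_2 = 10.8811
D_3 = 12.1651
D_4 = 13.6006
D_5 = 15.2055
TV_5 = 15.8137/(0.094−0.04) = 292.8458
P₀ = Σ Dₜ/(1+r)ᵗ + TV_5/(1+r)^5 = 232.2024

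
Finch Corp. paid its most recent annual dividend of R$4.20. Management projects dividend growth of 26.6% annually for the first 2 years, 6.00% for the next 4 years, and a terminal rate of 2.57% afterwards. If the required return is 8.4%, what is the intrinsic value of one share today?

R$124.46

Three-stage DDM. Project D₁…D_6; terminal Gordon value at t=6 with g = 0.0257; discount at r = 0.084.
D_1 = 5.3172
D_2 = 6.7316
D_3 = 7.1355
D_4 = 7.5636
D_5 = 8.0174
D_6 = 8.4985
TV_6 = 8.7169/(0.084−0.0257) = 149.5175
P₀ = Σ Dₜ/(1+r)ᵗ + TV_6/(1+r)^6 = 124.4627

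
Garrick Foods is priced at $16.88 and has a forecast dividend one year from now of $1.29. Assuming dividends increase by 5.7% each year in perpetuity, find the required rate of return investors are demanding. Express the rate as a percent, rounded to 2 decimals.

Rearranging the constant-growth DDM: r = D₁/P₀ + g.
r = 1.2900 / 16.88 + 0.057 = 0.07642 + 0.057 = 0.13342

13.34%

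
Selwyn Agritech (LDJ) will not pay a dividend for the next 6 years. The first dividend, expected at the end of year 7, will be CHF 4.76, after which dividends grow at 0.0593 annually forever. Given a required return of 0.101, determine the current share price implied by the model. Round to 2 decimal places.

CHF 64.08

Deferred-dividend DDM. At t=6 the remaining stream is a growing perpetuity with first payment D_7 = 4.76.
V_6 = D_7/(r−g) = 4.76/(0.101−0.0593) = 114.1487
P₀ = V_6/(1+r)^6 = 114.1487/(1+0.101)^6 = 64.0836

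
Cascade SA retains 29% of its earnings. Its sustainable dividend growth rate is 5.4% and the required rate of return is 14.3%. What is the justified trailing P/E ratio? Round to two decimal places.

Payout ratio b = 1 − 0.29 = 0.71.
Justified trailing P/E = b(1+g)/(r−g) = 0.71×(1+0.054)/(0.143−0.054) = 8.4083

8.41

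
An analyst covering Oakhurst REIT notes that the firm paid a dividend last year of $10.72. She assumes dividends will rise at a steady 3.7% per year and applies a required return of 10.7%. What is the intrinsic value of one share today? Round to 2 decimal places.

Gordon growth model: P₀ = D₁/(r − g). D₁ = 10.72 × (1 + 0.037) = 11.1166.
P₀ = 11.1166 / (0.107 − 0.037) = 11.1166 / 0.07 = 158.8091

$158.81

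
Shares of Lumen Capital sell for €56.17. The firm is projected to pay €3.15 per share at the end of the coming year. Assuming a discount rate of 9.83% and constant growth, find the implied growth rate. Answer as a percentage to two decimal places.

4.22%

From P₀ = D₁/(r − g), the implied growth is g = r − D₁/P₀.
g = 0.0983 − 3.15/56.17 = 0.0983 − 0.05608 = 0.04222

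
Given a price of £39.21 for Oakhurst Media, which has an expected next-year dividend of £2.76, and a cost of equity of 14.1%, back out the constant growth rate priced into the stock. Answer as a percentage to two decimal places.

7.06%

From P₀ = D₁/(r − g), the implied growth is g = r − D₁/P₀.
g = 0.141 − 2.76/39.21 = 0.141 − 0.07039 = 0.07061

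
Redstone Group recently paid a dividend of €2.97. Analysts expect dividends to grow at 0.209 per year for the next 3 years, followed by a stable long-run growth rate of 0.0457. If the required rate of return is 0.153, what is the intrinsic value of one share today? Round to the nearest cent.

Two-stage DDM. Project D₁…D_3 at 0.209, terminal growth 0.0457, discount at r = 0.153.
D_1 = 3.5907
D_2 = 4.3412
D_3 = 5.2485
Terminal value at t=3: TV = D_4/(r−g) = 5.4884/(0.153−0.0457) = 51.1497
P₀ = 3.5907/(1+0.153)^1 + 4.3412/(1+0.153)^2 + 5.2485/(1+0.153)^3 + 51.1497/(1+0.153)^3 = 43.1738

€43.17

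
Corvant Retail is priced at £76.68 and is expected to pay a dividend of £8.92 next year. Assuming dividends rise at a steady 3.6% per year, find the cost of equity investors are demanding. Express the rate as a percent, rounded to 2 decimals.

15.23%

Rearranging the constant-growth DDM: r = D₁/P₀ + g.
r = 8.9200 / 76.68 + 0.036 = 0.11633 + 0.036 = 0.15233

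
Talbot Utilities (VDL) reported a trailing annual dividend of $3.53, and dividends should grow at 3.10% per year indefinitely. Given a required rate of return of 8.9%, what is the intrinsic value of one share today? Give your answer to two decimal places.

Gordon growth model: P₀ = D₁/(r − g). D₁ = 3.53 × (1 + 0.031) = 3.6394.
P₀ = 3.6394 / (0.089 − 0.031) = 3.6394 / 0.058 = 62.7488

$62.75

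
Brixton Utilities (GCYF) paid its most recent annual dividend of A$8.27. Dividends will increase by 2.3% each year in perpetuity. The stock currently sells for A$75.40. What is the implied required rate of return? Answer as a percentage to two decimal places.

13.52%

Rearranging the constant-growth DDM: r = D₁/P₀ + g.
D₁ = 8.27 × (1 + 0.023) = 8.4602.
r = 8.4602 / 75.40 + 0.023 = 0.11220 + 0.023 = 0.13520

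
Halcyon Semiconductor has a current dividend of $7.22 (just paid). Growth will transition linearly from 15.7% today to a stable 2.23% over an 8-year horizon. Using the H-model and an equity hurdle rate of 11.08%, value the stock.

H-model: P₀ = D₀[(1+g_L) + H(g_S−g_L)]/(r−g_L), with H = 8/2 = 4.
P₀ = 7.22 × [(1+0.0223) + 4×(0.157−0.0223)] / (0.1108−0.0223)
   = 7.22 × 1.5611 / 0.0885 = 127.3575

$127.36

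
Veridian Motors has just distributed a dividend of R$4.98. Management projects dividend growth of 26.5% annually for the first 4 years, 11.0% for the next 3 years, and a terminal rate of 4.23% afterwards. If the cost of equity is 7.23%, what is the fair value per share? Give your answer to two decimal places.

Three-stage DDM. Project D₁…D_7; terminal Gordon value at t=7 with g = 0.0423; discount at r = 0.0723.
D_1 = 6.2997
D_2 = 7.9691
D_3 = 10.0809
D_4 = 12.7524
D_5 = 14.1551
D_6 = 15.7122
D_7 = 17.4406
TV_7 = 18.1783/(0.0723−0.0423) = 605.9431
P₀ = Σ Dₜ/(1+r)ᵗ + TV_7/(1+r)^7 = 433.3683

R$433.37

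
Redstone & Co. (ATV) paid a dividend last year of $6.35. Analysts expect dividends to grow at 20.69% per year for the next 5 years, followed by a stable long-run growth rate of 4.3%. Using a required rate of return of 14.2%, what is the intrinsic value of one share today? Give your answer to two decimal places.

$125.79

Two-stage DDM. Project D₁…D_5 at 0.2069, terminal growth 0.043, discount at r = 0.142.
D_1 = 7.6638
D_2 = 9.2495
D_3 = 11.1632
D_4 = 13.4728
D_5 = 16.2604
Terminal value at t=5: TV = D_6/(r−g) = 16.9596/(0.142−0.043) = 171.3086
P₀ = 7.6638/(1+0.142)^1 + 9.2495/(1+0.142)^2 + 11.1632/(1+0.142)^3 + 13.4728/(1+0.142)^4 + 16.2604/(1+0.142)^5 + 171.3086/(1+0.142)^5 = 125.7871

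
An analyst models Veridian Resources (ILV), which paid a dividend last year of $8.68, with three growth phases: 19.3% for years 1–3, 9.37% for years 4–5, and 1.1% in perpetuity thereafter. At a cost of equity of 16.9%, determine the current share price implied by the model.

Three-stage DDM. Project D₁…D_5; terminal Gordon value at t=5 with g = 0.011; discount at r = 0.169.
D_1 = 10.3552
D_2 = 12.3538
D_3 = 14.7381
D_4 = 16.1190
D_5 = 17.6294
TV_5 = 17.8233/(0.169−0.011) = 112.8058
P₀ = Σ Dₜ/(1+r)ᵗ + TV_5/(1+r)^5 = 95.5032

$95.50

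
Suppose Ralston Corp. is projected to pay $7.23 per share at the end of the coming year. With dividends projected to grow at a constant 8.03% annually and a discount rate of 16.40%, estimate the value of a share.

Gordon growth model: P₀ = D₁/(r − g), with D₁ = 7.23 given directly.
P₀ = 7.2300 / (0.164 − 0.0803) = 7.2300 / 0.0837 = 86.3799

$86.38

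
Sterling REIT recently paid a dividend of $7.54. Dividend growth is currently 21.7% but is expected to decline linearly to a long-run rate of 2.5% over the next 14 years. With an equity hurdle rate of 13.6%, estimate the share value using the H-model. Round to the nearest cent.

H-model: P₀ = D₀[(1+g_L) + H(g_S−g_L)]/(r−g_L), with H = 14/2 = 7.
P₀ = 7.54 × [(1+0.025) + 7×(0.217−0.025)] / (0.136−0.025)
   = 7.54 × 2.3690 / 0.111 = 160.9213

$160.92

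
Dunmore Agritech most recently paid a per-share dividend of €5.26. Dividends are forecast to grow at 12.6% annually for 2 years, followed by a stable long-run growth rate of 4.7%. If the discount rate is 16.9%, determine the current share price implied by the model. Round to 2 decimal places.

Two-stage DDM. Project D₁…D_2 at 0.126, terminal growth 0.047, discount at r = 0.169.
D_1 = 5.9228
D_2 = 6.6690
Terminal value at t=2: TV = D_3/(r−g) = 6.9825/(0.169−0.047) = 57.2334
P₀ = 5.9228/(1+0.169)^1 + 6.6690/(1+0.169)^2 + 57.2334/(1+0.169)^2 = 51.8280

€51.83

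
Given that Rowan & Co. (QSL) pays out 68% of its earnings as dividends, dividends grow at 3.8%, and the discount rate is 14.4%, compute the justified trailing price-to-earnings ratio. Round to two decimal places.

Justified trailing P/E = b(1+g)/(r−g) = 0.68×(1+0.038)/(0.144−0.038) = 6.6589

6.66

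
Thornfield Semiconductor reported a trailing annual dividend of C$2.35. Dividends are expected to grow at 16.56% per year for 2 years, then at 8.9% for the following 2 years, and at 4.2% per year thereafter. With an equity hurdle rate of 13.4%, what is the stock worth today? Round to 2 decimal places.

Three-stage DDM. Project D₁…D_4; terminal Gordon value at t=4 with g = 0.042; discount at r = 0.134.
D_1 = 2.7392
D_2 = 3.1928
D_3 = 3.4769
D_4 = 3.7864
TV_4 = 3.9454/(0.134−0.042) = 42.8847
P₀ = Σ Dₜ/(1+r)ᵗ + TV_4/(1+r)^4 = 35.5051

C$35.51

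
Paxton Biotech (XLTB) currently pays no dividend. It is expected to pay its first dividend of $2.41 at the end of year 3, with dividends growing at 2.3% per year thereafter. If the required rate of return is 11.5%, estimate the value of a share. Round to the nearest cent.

$21.07

Deferred-dividend DDM. At t=2 the remaining stream is a growing perpetuity with first payment D_3 = 2.41.
V_2 = D_3/(r−g) = 2.41/(0.115−0.023) = 26.1957
P₀ = V_2/(1+r)^2 = 26.1957/(1+0.115)^2 = 21.0707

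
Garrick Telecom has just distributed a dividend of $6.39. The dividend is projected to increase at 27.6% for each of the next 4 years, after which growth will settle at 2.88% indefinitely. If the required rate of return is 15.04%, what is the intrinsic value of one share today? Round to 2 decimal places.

Two-stage DDM. Project D₁…D_4 at 0.276, terminal growth 0.0288, discount at r = 0.1504.
D_1 = 8.1536
D_2 = 10.4040
D_3 = 13.2756
D_4 = 16.9396
Terminal value at t=4: TV = D_5/(r−g) = 17.4275/(0.1504−0.0288) = 143.3181
P₀ = 8.1536/(1+0.1504)^1 + 10.4040/(1+0.1504)^2 + 13.2756/(1+0.1504)^3 + 16.9396/(1+0.1504)^4 + 143.3181/(1+0.1504)^4 = 115.1694

$115.17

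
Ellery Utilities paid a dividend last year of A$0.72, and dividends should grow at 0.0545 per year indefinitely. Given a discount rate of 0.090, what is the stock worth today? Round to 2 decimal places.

Gordon growth model: P₀ = D₁/(r − g). D₁ = 0.72 × (1 + 0.0545) = 0.7592.
P₀ = 0.7592 / (0.09 − 0.0545) = 0.7592 / 0.0355 = 21.3870

A$21.39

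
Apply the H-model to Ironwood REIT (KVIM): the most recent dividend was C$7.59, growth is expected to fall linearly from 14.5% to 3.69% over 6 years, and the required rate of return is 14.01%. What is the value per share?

H-model: P₀ = D₀[(1+g_L) + H(g_S−g_L)]/(r−g_L), with H = 6/2 = 3.
P₀ = 7.59 × [(1+0.0369) + 3×(0.145−0.0369)] / (0.1401−0.0369)
   = 7.59 × 1.3612 / 0.1032 = 100.1115

C$100.11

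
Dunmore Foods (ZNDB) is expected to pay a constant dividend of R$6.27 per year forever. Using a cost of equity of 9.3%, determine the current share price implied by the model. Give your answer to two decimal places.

R$67.42

Zero-growth DDM (perpetuity): P₀ = D/r = 6.27 / 0.093 = 67.4194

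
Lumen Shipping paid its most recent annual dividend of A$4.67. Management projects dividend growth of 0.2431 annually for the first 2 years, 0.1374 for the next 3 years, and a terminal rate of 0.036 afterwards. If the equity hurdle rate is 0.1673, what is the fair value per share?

A$64.02

Three-stage DDM. Project D₁…D_5; terminal Gordon value at t=5 with g = 0.036; discount at r = 0.1673.
D_1 = 5.8053
D_2 = 7.2165
D_3 = 8.2081
D_4 = 9.3359
D_5 = 10.6186
TV_5 = 11.0009/(0.1673−0.036) = 83.7845
P₀ = Σ Dₜ/(1+r)ᵗ + TV_5/(1+r)^5 = 64.0169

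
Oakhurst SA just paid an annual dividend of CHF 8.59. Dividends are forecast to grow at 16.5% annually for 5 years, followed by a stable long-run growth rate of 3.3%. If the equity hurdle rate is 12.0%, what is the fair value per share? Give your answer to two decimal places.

CHF 172.61

Two-stage DDM. Project D₁…D_5 at 0.165, terminal growth 0.033, discount at r = 0.12.
D_1 = 10.0074
D_2 = 11.6586
D_3 = 13.5822
D_4 = 15.8233
D_5 = 18.4341
Terminal value at t=5: TV = D_6/(r−g) = 19.0425/(0.12−0.033) = 218.8789
P₀ = 10.0074/(1+0.12)^1 + 11.6586/(1+0.12)^2 + 13.5822/(1+0.12)^3 + 15.8233/(1+0.12)^4 + 18.4341/(1+0.12)^5 + 218.8789/(1+0.12)^5 = 172.6106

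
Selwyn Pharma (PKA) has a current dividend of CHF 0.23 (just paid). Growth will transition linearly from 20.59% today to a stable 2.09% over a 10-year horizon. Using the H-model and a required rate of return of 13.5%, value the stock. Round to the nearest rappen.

H-model: P₀ = D₀[(1+g_L) + H(g_S−g_L)]/(r−g_L), with H = 10/2 = 5.
P₀ = 0.23 × [(1+0.0209) + 5×(0.2059−0.0209)] / (0.135−0.0209)
   = 0.23 × 1.9459 / 0.1141 = 3.9225

CHF 3.92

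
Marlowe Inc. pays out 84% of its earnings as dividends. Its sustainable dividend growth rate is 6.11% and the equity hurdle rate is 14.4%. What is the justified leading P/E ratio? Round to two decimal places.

Justified leading P/E = b/(r−g) = 0.84/(0.144−0.0611) = 10.1327

10.13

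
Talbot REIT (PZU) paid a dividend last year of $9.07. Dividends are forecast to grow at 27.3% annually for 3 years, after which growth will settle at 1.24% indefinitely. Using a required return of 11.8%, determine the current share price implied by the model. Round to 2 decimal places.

Two-stage DDM. Project D₁…D_3 at 0.273, terminal growth 0.0124, discount at r = 0.118.
D_1 = 11.5461
D_2 = 14.6982
D_3 = 18.7108
Terminal value at t=3: TV = D_4/(r−g) = 18.9428/(0.118−0.0124) = 179.3828
P₀ = 11.5461/(1+0.118)^1 + 14.6982/(1+0.118)^2 + 18.7108/(1+0.118)^3 + 179.3828/(1+0.118)^3 = 163.8439

$163.84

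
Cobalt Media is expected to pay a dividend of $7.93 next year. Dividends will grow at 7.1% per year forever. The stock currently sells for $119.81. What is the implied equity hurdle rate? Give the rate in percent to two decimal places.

Rearranging the constant-growth DDM: r = D₁/P₀ + g.
r = 7.9300 / 119.81 + 0.071 = 0.06619 + 0.071 = 0.13719

13.72%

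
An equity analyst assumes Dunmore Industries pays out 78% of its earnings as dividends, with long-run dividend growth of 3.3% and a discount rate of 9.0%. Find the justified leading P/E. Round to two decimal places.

13.68

Justified leading P/E = b/(r−g) = 0.78/(0.09−0.033) = 13.6842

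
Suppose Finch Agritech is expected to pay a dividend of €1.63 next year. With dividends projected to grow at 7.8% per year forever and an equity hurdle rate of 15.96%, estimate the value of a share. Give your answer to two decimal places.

Gordon growth model: P₀ = D₁/(r − g), with D₁ = 1.63 given directly.
P₀ = 1.6300 / (0.1596 − 0.078) = 1.6300 / 0.0816 = 19.9755

€19.98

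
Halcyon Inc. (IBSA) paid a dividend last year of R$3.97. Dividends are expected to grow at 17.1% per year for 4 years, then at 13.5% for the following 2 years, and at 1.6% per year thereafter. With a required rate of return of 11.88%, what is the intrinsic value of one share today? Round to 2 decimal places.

R$76.02

Three-stage DDM. Project D₁…D_6; terminal Gordon value at t=6 with g = 0.016; discount at r = 0.1188.
D_1 = 4.6489
D_2 = 5.4438
D_3 = 6.3747
D_4 = 7.4648
D_5 = 8.4725
D_6 = 9.6163
TV_6 = 9.7702/(0.1188−0.016) = 95.0409
P₀ = Σ Dₜ/(1+r)ᵗ + TV_6/(1+r)^6 = 76.0189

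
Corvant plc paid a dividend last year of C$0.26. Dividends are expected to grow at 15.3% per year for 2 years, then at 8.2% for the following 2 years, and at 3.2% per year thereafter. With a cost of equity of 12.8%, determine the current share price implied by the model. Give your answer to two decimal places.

C$3.73

Three-stage DDM. Project D₁…D_4; terminal Gordon value at t=4 with g = 0.032; discount at r = 0.128.
D_1 = 0.2998
D_2 = 0.3456
D_3 = 0.3740
D_4 = 0.4047
TV_4 = 0.4176/(0.128−0.032) = 4.3501
P₀ = Σ Dₜ/(1+r)ᵗ + TV_4/(1+r)^4 = 3.7349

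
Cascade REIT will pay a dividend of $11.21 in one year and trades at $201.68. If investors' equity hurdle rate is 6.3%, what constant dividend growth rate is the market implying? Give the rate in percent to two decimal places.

From P₀ = D₁/(r − g), the implied growth is g = r − D₁/P₀.
g = 0.063 − 11.21/201.68 = 0.063 − 0.05558 = 0.00742

0.74%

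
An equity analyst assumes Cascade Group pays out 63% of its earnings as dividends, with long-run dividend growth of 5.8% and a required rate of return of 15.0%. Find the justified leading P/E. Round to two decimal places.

Justified leading P/E = b/(r−g) = 0.63/(0.15−0.058) = 6.8478

6.85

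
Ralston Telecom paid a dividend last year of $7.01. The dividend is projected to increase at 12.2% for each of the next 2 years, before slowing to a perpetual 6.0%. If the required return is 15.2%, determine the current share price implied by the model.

Two-stage DDM. Project D₁…D_2 at 0.122, terminal growth 0.06, discount at r = 0.152.
D_1 = 7.8652
D_2 = 8.8248
Terminal value at t=2: TV = D_3/(r−g) = 9.3543/(0.152−0.06) = 101.6768
P₀ = 7.8652/(1+0.152)^1 + 8.8248/(1+0.152)^2 + 101.6768/(1+0.152)^2 = 90.0926

$90.09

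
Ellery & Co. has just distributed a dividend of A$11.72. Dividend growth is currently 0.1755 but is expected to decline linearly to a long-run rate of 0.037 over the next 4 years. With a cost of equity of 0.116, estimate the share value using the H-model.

H-model: P₀ = D₀[(1+g_L) + H(g_S−g_L)]/(r−g_L), with H = 4/2 = 2.
P₀ = 11.72 × [(1+0.037) + 2×(0.1755−0.037)] / (0.116−0.037)
   = 11.72 × 1.3140 / 0.079 = 194.9377

A$194.94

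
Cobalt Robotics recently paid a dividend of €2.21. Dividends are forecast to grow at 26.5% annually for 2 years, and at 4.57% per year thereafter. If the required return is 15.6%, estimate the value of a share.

€30.15

Two-stage DDM. Project D₁…D_2 at 0.265, terminal growth 0.0457, discount at r = 0.156.
D_1 = 2.7957
D_2 = 3.5365
Terminal value at t=2: TV = D_3/(r−g) = 3.6981/(0.156−0.0457) = 33.5278
P₀ = 2.7957/(1+0.156)^1 + 3.5365/(1+0.156)^2 + 33.5278/(1+0.156)^2 = 30.1541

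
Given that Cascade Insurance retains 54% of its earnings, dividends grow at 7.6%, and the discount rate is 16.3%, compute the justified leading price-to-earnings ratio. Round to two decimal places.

Payout ratio b = 1 − 0.54 = 0.46.
Justified leading P/E = b/(r−g) = 0.46/(0.163−0.076) = 5.2874

5.29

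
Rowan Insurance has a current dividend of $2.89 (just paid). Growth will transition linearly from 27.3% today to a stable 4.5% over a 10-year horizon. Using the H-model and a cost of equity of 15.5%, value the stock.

H-model: P₀ = D₀[(1+g_L) + H(g_S−g_L)]/(r−g_L), with H = 10/2 = 5.
P₀ = 2.89 × [(1+0.045) + 5×(0.273−0.045)] / (0.155−0.045)
   = 2.89 × 2.1850 / 0.11 = 57.4059

$57.41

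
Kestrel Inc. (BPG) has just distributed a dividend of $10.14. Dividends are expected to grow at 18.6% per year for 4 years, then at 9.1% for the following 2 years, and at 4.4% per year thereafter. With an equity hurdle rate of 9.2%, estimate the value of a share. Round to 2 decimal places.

Three-stage DDM. Project D₁…D_6; terminal Gordon value at t=6 with g = 0.044; discount at r = 0.092.
D_1 = 12.0260
D_2 = 14.2629
D_3 = 16.9158
D_4 = 20.0621
D_5 = 21.8878
D_6 = 23.8796
TV_6 = 24.9303/(0.092−0.044) = 519.3803
P₀ = Σ Dₜ/(1+r)ᵗ + TV_6/(1+r)^6 = 384.5533

$384.55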